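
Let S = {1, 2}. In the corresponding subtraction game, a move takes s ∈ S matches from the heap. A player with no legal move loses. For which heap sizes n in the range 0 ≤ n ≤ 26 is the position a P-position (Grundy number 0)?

n :  0  1  2  3  4  5  6  7  8  9 10 11 12 13 14 15 16 17 18 19 20 21 22 23 24 25 26
G :  0  1  2  0  1  2  0  1  2  0  1  2  0  1  2  0  1  2  0  1  2  0  1  2  0  1  2
P-positions are exactly the n with G(n) = 0.

0, 3, 6, 9, 12, 15, 18, 21, 24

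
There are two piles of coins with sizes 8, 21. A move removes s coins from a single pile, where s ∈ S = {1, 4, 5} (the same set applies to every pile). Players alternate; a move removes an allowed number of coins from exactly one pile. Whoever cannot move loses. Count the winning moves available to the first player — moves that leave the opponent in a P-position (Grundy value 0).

All piles use S = {1, 4, 5}:
G(0) = 0
G(1) = mex{0} = 1
G(2) = mex{1} = 0
G(3) = mex{0} = 1
G(4) = mex{1,0} = 2
G(5) = mex{2,1,0} = 3
G(6) = mex{3,0,1} = 2
G(7) = mex{2,1,0} = 3
G(8) = mex{3,2,1} = 0
G(9) = mex{0,3,2} = 1
G(10) = mex{1,2,3} = 0
G(11) = mex{0,3,2} = 1
G(12) = mex{1,0,3} = 2
G(13) = mex{2,1,0} = 3
G(14) = mex{3,0,1} = 2
G(15) = mex{2,1,0} = 3
G(16) = mex{3,2,1} = 0
G(17) = mex{0,3,2} = 1
G(18) = mex{1,2,3} = 0
G(19) = mex{0,3,2} = 1
G(20) = mex{1,0,3} = 2
G(21) = mex{2,1,0} = 3
Pile A: G(8) = 0.
Pile B: G(21) = 3.
Combined Grundy value = 0 ⊕ 3 = 3.
A winning move leaves total XOR = 0, i.e. changes one component's Grundy value g to g ⊕ X where X is the current total.
Pile A: need g' = 0⊕3 = 3. Options: 8−1→G=3, 8−4→G=2, 8−5→G=1. Hits: 1.
Pile B: need g' = 3⊕3 = 0. Options: 21−1→G=2, 21−4→G=1, 21−5→G=0. Hits: 1.

2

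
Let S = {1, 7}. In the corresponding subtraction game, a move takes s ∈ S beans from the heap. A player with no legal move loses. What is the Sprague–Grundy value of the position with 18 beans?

n :  0  1  2  3  4  5  6  7  8  9 10 11 12 13 14 15 16 17 18
G :  0  1  0  1  0  1  0  1  0  1  0  1  0  1  0  1  0  1  0

0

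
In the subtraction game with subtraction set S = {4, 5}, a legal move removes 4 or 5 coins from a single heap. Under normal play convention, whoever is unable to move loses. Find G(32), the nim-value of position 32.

1

G(0) = 0
G(1) = mex{} = 0
G(2) = mex{} = 0
G(3) = mex{} = 0
G(4) = mex{0} = 1
G(5) = mex{0,0} = 1
G(6) = mex{0,0} = 1
G(7) = mex{0,0} = 1
G(8) = mex{1,0} = 2
G(9) = mex{1,1} = 0
G(10) = mex{1,1} = 0
G(11) = mex{1,1} = 0
G(12) = mex{2,1} = 0
G(13) = mex{0,2} = 1
G(14) = mex{0,0} = 1
G(15) = mex{0,0} = 1
G(16) = mex{0,0} = 1
G(17) = mex{1,0} = 2
G(18) = mex{1,1} = 0
G(19) = mex{1,1} = 0
G(20) = mex{1,1} = 0
G(21) = mex{2,1} = 0
G(22) = mex{0,2} = 1
G(23) = mex{0,0} = 1
G(24) = mex{0,0} = 1
G(25) = mex{0,0} = 1
G(26) = mex{1,0} = 2
G(27) = mex{1,1} = 0
G(28) = mex{1,1} = 0
G(29) = mex{1,1} = 0
G(30) = mex{2,1} = 0
G(31) = mex{0,2} = 1
G(32) = mex{0,0} = 1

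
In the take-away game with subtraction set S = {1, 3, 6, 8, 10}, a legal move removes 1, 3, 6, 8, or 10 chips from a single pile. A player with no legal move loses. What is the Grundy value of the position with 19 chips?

1

n :  0  1  2  3  4  5  6  7  8  9 10 11 12 13 14 15 16 17 18 19
G :  0  1  0  1  0  1  2  3  2  0  1  0  1  0  1  2  3  2  0  1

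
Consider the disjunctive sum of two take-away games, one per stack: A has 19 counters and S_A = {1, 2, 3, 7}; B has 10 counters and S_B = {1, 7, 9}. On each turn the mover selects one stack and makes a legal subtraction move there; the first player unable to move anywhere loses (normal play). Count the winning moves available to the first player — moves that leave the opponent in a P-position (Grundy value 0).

2

Stack A, S = {1, 2, 3, 7}:
n :  0  1  2  3  4  5  6  7  8  9 10 11 12 13 14 15 16 17 18 19
G :  0  1  2  3  0  1  2  3  0  1  2  3  0  1  2  3  0  1  2  3
G_A(19) = 3.
Stack B, S = {1, 7, 9}:
n :  0  1  2  3  4  5  6  7  8  9 10
G :  0  1  0  1  0  1  0  1  0  1  0
G_B(10) = 0.
Combined Grundy value = 3 ⊕ 0 = 3.
A winning move leaves total XOR = 0, i.e. changes one component's Grundy value g to g ⊕ X where X is the current total.
Stack A: need g' = 3⊕3 = 0. Options: 19−1→G=2, 19−2→G=1, 19−3→G=0, 19−7→G=0. Hits: 2.
Stack B: need g' = 0⊕3 = 3. Options: 10−1→G=1, 10−7→G=1, 10−9→G=1. Hits: 0.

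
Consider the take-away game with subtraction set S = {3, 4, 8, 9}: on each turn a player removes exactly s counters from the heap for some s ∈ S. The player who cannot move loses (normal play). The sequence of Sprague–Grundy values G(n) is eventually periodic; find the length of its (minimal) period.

n :  0  1  2  3  4  5  6  7  8  9 10 11 12 13 14 15 16 17 18 19 20 21 22 23 24 25
G :  0  0  0  1  1  1  2  0  2  3  1  3  0  0  0  1  1  1  2  0  2  3  1  3  0  0
G(n+12) = G(n) holds for n = 0,…,8 (a full window of length max(S) = 9), so the sequence is purely periodic with period 12.

12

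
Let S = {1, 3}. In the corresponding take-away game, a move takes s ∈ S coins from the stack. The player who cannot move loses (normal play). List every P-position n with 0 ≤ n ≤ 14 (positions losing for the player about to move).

G(0) = 0
G(1) = mex{0} = 1
G(2) = mex{1} = 0
G(3) = mex{0,0} = 1
G(4) = mex{1,1} = 0
G(5) = mex{0,0} = 1
G(6) = mex{1,1} = 0
G(7) = mex{0,0} = 1
G(8) = mex{1,1} = 0
G(9) = mex{0,0} = 1
G(10) = mex{1,1} = 0
G(11) = mex{0,0} = 1
G(12) = mex{1,1} = 0
G(13) = mex{0,0} = 1
G(14) = mex{1,1} = 0
P-positions are exactly the n with G(n) = 0.

0, 2, 4, 6, 8, 10, 12, 14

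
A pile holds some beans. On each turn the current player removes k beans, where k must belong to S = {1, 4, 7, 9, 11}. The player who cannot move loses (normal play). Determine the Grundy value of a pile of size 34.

n :  0  1  2  3  4  5  6  7  8  9 10 11 12 13 14 15 16 17 18 19 20 21 22 23 24 25 26 27 28 29 30 31 32 33 34
G :  0  1  0  1  2  0  1  2  0  1  0  1  2  3  4  3  4  2  0  1  0  1  2  0  1  2  0  1  0  1  2  3  4  3  4

4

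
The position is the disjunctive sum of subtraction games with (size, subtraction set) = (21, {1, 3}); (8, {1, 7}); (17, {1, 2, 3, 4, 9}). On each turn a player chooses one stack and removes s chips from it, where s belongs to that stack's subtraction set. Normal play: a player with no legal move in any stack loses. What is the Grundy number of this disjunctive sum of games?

3

Stack A, S = {1, 3}:
n :  0  1  2  3  4  5  6  7  8  9 10 11 12 13 14 15 16 17 18 19 20 21
G :  0  1  0  1  0  1  0  1  0  1  0  1  0  1  0  1  0  1  0  1  0  1
G_A(21) = 1.
Stack B, S = {1, 7}:
n : 0 1 2 3 4 5 6 7 8
G : 0 1 0 1 0 1 0 1 0
G_B(8) = 0.
Stack C, S = {1, 2, 3, 4, 9}:
G(0) = 0
G(1) = mex{0} = 1
G(2) = mex{1,0} = 2
G(3) = mex{2,1,0} = 3
G(4) = mex{3,2,1,0} = 4
G(5) = mex{4,3,2,1} = 0
G(6) = mex{0,4,3,2} = 1
G(7) = mex{1,0,4,3} = 2
G(8) = mex{2,1,0,4} = 3
G(9) = mex{3,2,1,0,0} = 4
G(10) = mex{4,3,2,1,1} = 0
G(11) = mex{0,4,3,2,2} = 1
G(12) = mex{1,0,4,3,3} = 2
G(13) = mex{2,1,0,4,4} = 3
G(14) = mex{3,2,1,0,0} = 4
G(15) = mex{4,3,2,1,1} = 0
G(16) = mex{0,4,3,2,2} = 1
G(17) = mex{1,0,4,3,3} = 2
G_C(17) = 2.
Combined Grundy value = 1 ⊕ 0 ⊕ 2 = 3.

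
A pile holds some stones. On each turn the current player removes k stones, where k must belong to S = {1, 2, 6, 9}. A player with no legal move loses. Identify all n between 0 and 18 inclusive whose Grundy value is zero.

n :  0  1  2  3  4  5  6  7  8  9 10 11 12 13 14 15 16 17 18
G :  0  1  2  0  1  2  3  0  1  2  0  1  2  3  0  1  2  0  1
P-positions are exactly the n with G(n) = 0.

0, 3, 7, 10, 14, 17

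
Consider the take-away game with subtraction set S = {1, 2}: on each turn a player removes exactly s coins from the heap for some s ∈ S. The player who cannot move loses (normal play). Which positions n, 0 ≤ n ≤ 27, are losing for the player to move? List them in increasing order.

0, 3, 6, 9, 12, 15, 18, 21, 24, 27

n :  0  1  2  3  4  5  6  7  8  9 10 11 12 13 14 15 16 17 18 19 20 21 22 23 24 25 26 27
G :  0  1  2  0  1  2  0  1  2  0  1  2  0  1  2  0  1  2  0  1  2  0  1  2  0  1  2  0
P-positions are exactly the n with G(n) = 0.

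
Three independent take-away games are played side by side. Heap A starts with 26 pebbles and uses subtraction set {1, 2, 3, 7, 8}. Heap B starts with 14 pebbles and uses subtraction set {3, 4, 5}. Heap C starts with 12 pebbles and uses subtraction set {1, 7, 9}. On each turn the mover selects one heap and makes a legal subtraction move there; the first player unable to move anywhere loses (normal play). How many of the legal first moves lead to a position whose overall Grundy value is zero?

Heap A, S = {1, 2, 3, 7, 8}:
G(0) = 0
G(1) = mex{0} = 1
G(2) = mex{1,0} = 2
G(3) = mex{2,1,0} = 3
G(4) = mex{3,2,1} = 0
G(5) = mex{0,3,2} = 1
G(6) = mex{1,0,3} = 2
G(7) = mex{2,1,0,0} = 3
G(8) = mex{3,2,1,1,0} = 4
G(9) = mex{4,3,2,2,1} = 0
G(10) = mex{0,4,3,3,2} = 1
G(11) = mex{1,0,4,0,3} = 2
G(12) = mex{2,1,0,1,0} = 3
G(13) = mex{3,2,1,2,1} = 0
G(14) = mex{0,3,2,3,2} = 1
G(15) = mex{1,0,3,4,3} = 2
G(16) = mex{2,1,0,0,4} = 3
G(17) = mex{3,2,1,1,0} = 4
G(18) = mex{4,3,2,2,1} = 0
G(19) = mex{0,4,3,3,2} = 1
G(20) = mex{1,0,4,0,3} = 2
G(21) = mex{2,1,0,1,0} = 3
G(22) = mex{3,2,1,2,1} = 0
G(23) = mex{0,3,2,3,2} = 1
G(24) = mex{1,0,3,4,3} = 2
G(25) = mex{2,1,0,0,4} = 3
G(26) = mex{3,2,1,1,0} = 4
G_A(26) = 4.
Heap B, S = {3, 4, 5}:
n :  0  1  2  3  4  5  6  7  8  9 10 11 12 13 14
G :  0  0  0  1  1  1  2  2  0  0  0  1  1  1  2
G_B(14) = 2.
Heap C, S = {1, 7, 9}:
G(0) = 0
G(1) = mex{0} = 1
G(2) = mex{1} = 0
G(3) = mex{0} = 1
G(4) = mex{1} = 0
G(5) = mex{0} = 1
G(6) = mex{1} = 0
G(7) = mex{0,0} = 1
G(8) = mex{1,1} = 0
G(9) = mex{0,0,0} = 1
G(10) = mex{1,1,1} = 0
G(11) = mex{0,0,0} = 1
G(12) = mex{1,1,1} = 0
G_C(12) = 0.
Combined Grundy value = 4 ⊕ 2 ⊕ 0 = 6.
A winning move leaves total XOR = 0, i.e. changes one component's Grundy value g to g ⊕ X where X is the current total.
Heap A: need g' = 4⊕6 = 2. Options: 26−1→G=3, 26−2→G=2, 26−3→G=1, 26−7→G=1, 26−8→G=0. Hits: 1.
Heap B: need g' = 2⊕6 = 4. Options: 14−3→G=1, 14−4→G=0, 14−5→G=0. Hits: 0.
Heap C: need g' = 0⊕6 = 6. Options: 12−1→G=1, 12−7→G=1, 12−9→G=1. Hits: 0.

1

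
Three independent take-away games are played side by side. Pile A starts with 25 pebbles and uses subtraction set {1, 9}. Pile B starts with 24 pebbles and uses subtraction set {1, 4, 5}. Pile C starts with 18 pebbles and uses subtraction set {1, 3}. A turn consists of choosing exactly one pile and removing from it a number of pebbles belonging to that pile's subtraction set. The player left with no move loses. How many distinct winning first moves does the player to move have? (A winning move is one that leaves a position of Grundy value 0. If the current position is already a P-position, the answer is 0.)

Pile A, S = {1, 9}:
G(0) = 0
G(1) = mex{0} = 1
G(2) = mex{1} = 0
G(3) = mex{0} = 1
G(4) = mex{1} = 0
G(5) = mex{0} = 1
G(6) = mex{1} = 0
G(7) = mex{0} = 1
G(8) = mex{1} = 0
G(9) = mex{0,0} = 1
G(10) = mex{1,1} = 0
G(11) = mex{0,0} = 1
G(12) = mex{1,1} = 0
G(13) = mex{0,0} = 1
G(14) = mex{1,1} = 0
G(15) = mex{0,0} = 1
G(16) = mex{1,1} = 0
G(17) = mex{0,0} = 1
G(18) = mex{1,1} = 0
G(19) = mex{0,0} = 1
G(20) = mex{1,1} = 0
G(21) = mex{0,0} = 1
G(22) = mex{1,1} = 0
G(23) = mex{0,0} = 1
G(24) = mex{1,1} = 0
G(25) = mex{0,0} = 1
G_A(25) = 1.
Pile B, S = {1, 4, 5}:
n :  0  1  2  3  4  5  6  7  8  9 10 11 12 13 14 15 16 17 18 19 20 21 22 23 24
G :  0  1  0  1  2  3  2  3  0  1  0  1  2  3  2  3  0  1  0  1  2  3  2  3  0
G_B(24) = 0.
Pile C, S = {1, 3}:
n :  0  1  2  3  4  5  6  7  8  9 10 11 12 13 14 15 16 17 18
G :  0  1  0  1  0  1  0  1  0  1  0  1  0  1  0  1  0  1  0
G_C(18) = 0.
Combined Grundy value = 1 ⊕ 0 ⊕ 0 = 1.
A winning move leaves total XOR = 0, i.e. changes one component's Grundy value g to g ⊕ X where X is the current total.
Pile A: need g' = 1⊕1 = 0. Options: 25−1→G=0, 25−9→G=0. Hits: 2.
Pile B: need g' = 0⊕1 = 1. Options: 24−1→G=3, 24−4→G=2, 24−5→G=1. Hits: 1.
Pile C: need g' = 0⊕1 = 1. Options: 18−1→G=1, 18−3→G=1. Hits: 2.

5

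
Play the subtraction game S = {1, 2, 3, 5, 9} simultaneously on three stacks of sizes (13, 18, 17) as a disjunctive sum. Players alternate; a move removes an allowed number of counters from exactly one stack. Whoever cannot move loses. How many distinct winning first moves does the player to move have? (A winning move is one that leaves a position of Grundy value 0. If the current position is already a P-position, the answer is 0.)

3

All stacks use S = {1, 2, 3, 5, 9}:
n :  0  1  2  3  4  5  6  7  8  9 10 11 12 13 14 15 16 17 18
G :  0  1  2  3  0  1  2  3  0  1  2  3  0  1  2  3  0  1  2
Stack A: G(13) = 1.
Stack B: G(18) = 2.
Stack C: G(17) = 1.
Combined Grundy value = 1 ⊕ 2 ⊕ 1 = 2.
A winning move leaves total XOR = 0, i.e. changes one component's Grundy value g to g ⊕ X where X is the current total.
Stack A: need g' = 1⊕2 = 3. Options: 13−1→G=0, 13−2→G=3, 13−3→G=2, 13−5→G=0, 13−9→G=0. Hits: 1.
Stack B: need g' = 2⊕2 = 0. Options: 18−1→G=1, 18−2→G=0, 18−3→G=3, 18−5→G=1, 18−9→G=1. Hits: 1.
Stack C: need g' = 1⊕2 = 3. Options: 17−1→G=0, 17−2→G=3, 17−3→G=2, 17−5→G=0, 17−9→G=0. Hits: 1.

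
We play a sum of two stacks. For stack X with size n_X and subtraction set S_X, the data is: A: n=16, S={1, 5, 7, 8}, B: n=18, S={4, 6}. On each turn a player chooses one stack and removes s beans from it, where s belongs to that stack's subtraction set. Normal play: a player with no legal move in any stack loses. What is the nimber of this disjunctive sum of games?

Stack A, S = {1, 5, 7, 8}:
G(0) = 0
G(1) = mex{0} = 1
G(2) = mex{1} = 0
G(3) = mex{0} = 1
G(4) = mex{1} = 0
G(5) = mex{0,0} = 1
G(6) = mex{1,1} = 0
G(7) = mex{0,0,0} = 1
G(8) = mex{1,1,1,0} = 2
G(9) = mex{2,0,0,1} = 3
G(10) = mex{3,1,1,0} = 2
G(11) = mex{2,0,0,1} = 3
G(12) = mex{3,1,1,0} = 2
G(13) = mex{2,2,0,1} = 3
G(14) = mex{3,3,1,0} = 2
G(15) = mex{2,2,2,1} = 0
G(16) = mex{0,3,3,2} = 1
G_A(16) = 1.
Stack B, S = {4, 6}:
n :  0  1  2  3  4  5  6  7  8  9 10 11 12 13 14 15 16 17 18
G :  0  0  0  0  1  1  1  1  2  2  0  0  0  0  1  1  1  1  2
G_B(18) = 2.
Combined Grundy value = 1 ⊕ 2 = 3.

3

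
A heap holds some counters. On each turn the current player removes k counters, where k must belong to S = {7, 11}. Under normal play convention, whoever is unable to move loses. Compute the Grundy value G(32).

2

G(0) = 0
G(1) = mex{} = 0
G(2) = mex{} = 0
G(3) = mex{} = 0
G(4) = mex{} = 0
G(5) = mex{} = 0
G(6) = mex{} = 0
G(7) = mex{0} = 1
G(8) = mex{0} = 1
G(9) = mex{0} = 1
G(10) = mex{0} = 1
G(11) = mex{0,0} = 1
G(12) = mex{0,0} = 1
G(13) = mex{0,0} = 1
G(14) = mex{1,0} = 2
G(15) = mex{1,0} = 2
G(16) = mex{1,0} = 2
G(17) = mex{1,0} = 2
G(18) = mex{1,1} = 0
G(19) = mex{1,1} = 0
G(20) = mex{1,1} = 0
G(21) = mex{2,1} = 0
G(22) = mex{2,1} = 0
G(23) = mex{2,1} = 0
G(24) = mex{2,1} = 0
G(25) = mex{0,2} = 1
G(26) = mex{0,2} = 1
G(27) = mex{0,2} = 1
G(28) = mex{0,2} = 1
G(29) = mex{0,0} = 1
G(30) = mex{0,0} = 1
G(31) = mex{0,0} = 1
G(32) = mex{1,0} = 2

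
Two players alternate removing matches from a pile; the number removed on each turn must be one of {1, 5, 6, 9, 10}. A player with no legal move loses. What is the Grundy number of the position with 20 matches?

1

G(0) = 0
G(1) = mex{0} = 1
G(2) = mex{1} = 0
G(3) = mex{0} = 1
G(4) = mex{1} = 0
G(5) = mex{0,0} = 1
G(6) = mex{1,1,0} = 2
G(7) = mex{2,0,1} = 3
G(8) = mex{3,1,0} = 2
G(9) = mex{2,0,1,0} = 3
G(10) = mex{3,1,0,1,0} = 2
G(11) = mex{2,2,1,0,1} = 3
G(12) = mex{3,3,2,1,0} = 4
G(13) = mex{4,2,3,0,1} = 5
G(14) = mex{5,3,2,1,0} = 4
G(15) = mex{4,2,3,2,1} = 0
G(16) = mex{0,3,2,3,2} = 1
G(17) = mex{1,4,3,2,3} = 0
G(18) = mex{0,5,4,3,2} = 1
G(19) = mex{1,4,5,2,3} = 0
G(20) = mex{0,0,4,3,2} = 1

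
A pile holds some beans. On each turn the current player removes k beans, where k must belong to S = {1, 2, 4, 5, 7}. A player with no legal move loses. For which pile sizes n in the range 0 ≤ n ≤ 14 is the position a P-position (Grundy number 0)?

0, 3, 6, 9, 12

n :  0  1  2  3  4  5  6  7  8  9 10 11 12 13 14
G :  0  1  2  0  1  2  0  1  2  0  1  2  0  1  2
P-positions are exactly the n with G(n) = 0.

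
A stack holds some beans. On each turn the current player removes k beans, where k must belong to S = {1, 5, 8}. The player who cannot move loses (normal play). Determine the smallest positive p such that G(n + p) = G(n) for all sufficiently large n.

13

G(0) = 0
G(1) = mex{0} = 1
G(2) = mex{1} = 0
G(3) = mex{0} = 1
G(4) = mex{1} = 0
G(5) = mex{0,0} = 1
G(6) = mex{1,1} = 0
G(7) = mex{0,0} = 1
G(8) = mex{1,1,0} = 2
G(9) = mex{2,0,1} = 3
G(10) = mex{3,1,0} = 2
G(11) = mex{2,0,1} = 3
G(12) = mex{3,1,0} = 2
G(13) = mex{2,2,1} = 0
G(14) = mex{0,3,0} = 1
G(15) = mex{1,2,1} = 0
G(16) = mex{0,3,2} = 1
G(17) = mex{1,2,3} = 0
G(18) = mex{0,0,2} = 1
G(19) = mex{1,1,3} = 0
G(20) = mex{0,0,2} = 1
G(21) = mex{1,1,0} = 2
G(22) = mex{2,0,1} = 3
G(23) = mex{3,1,0} = 2
G(24) = mex{2,0,1} = 3
G(25) = mex{3,1,0} = 2
G(26) = mex{2,2,1} = 0
G(27) = mex{0,3,0} = 1
G(n+13) = G(n) holds for n = 0,…,7 (a full window of length max(S) = 8), so the sequence is purely periodic with period 13.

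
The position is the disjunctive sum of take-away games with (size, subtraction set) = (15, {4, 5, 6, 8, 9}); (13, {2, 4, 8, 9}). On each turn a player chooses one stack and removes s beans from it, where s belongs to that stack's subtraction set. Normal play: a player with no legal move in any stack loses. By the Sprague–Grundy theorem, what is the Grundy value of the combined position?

Stack A, S = {4, 5, 6, 8, 9}:
G(0) = 0
G(1) = mex{} = 0
G(2) = mex{} = 0
G(3) = mex{} = 0
G(4) = mex{0} = 1
G(5) = mex{0,0} = 1
G(6) = mex{0,0,0} = 1
G(7) = mex{0,0,0} = 1
G(8) = mex{1,0,0,0} = 2
G(9) = mex{1,1,0,0,0} = 2
G(10) = mex{1,1,1,0,0} = 2
G(11) = mex{1,1,1,0,0} = 2
G(12) = mex{2,1,1,1,0} = 3
G(13) = mex{2,2,1,1,1} = 0
G(14) = mex{2,2,2,1,1} = 0
G(15) = mex{2,2,2,1,1} = 0
G_A(15) = 0.
Stack B, S = {2, 4, 8, 9}:
n :  0  1  2  3  4  5  6  7  8  9 10 11 12 13
G :  0  0  1  1  2  2  0  0  1  1  2  2  0  0
G_B(13) = 0.
Combined Grundy value = 0 ⊕ 0 = 0.

0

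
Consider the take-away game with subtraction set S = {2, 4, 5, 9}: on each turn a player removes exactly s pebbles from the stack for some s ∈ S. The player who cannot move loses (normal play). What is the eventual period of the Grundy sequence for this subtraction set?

7

n :  0  1  2  3  4  5  6  7  8  9 10 11 12 13 14 15 16 17
G :  0  0  1  1  2  2  3  0  0  1  1  2  2  3  0  0  1  1
G(n+7) = G(n) holds for n = 0,…,8 (a full window of length max(S) = 9), so the sequence is purely periodic with period 7.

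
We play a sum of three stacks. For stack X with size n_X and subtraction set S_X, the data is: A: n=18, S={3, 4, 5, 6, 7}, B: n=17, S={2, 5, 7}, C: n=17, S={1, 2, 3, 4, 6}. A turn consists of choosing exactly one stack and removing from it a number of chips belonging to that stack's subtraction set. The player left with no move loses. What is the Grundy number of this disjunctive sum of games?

2

Stack A, S = {3, 4, 5, 6, 7}:
G(0) = 0
G(1) = mex{} = 0
G(2) = mex{} = 0
G(3) = mex{0} = 1
G(4) = mex{0,0} = 1
G(5) = mex{0,0,0} = 1
G(6) = mex{1,0,0,0} = 2
G(7) = mex{1,1,0,0,0} = 2
G(8) = mex{1,1,1,0,0} = 2
G(9) = mex{2,1,1,1,0} = 3
G(10) = mex{2,2,1,1,1} = 0
G(11) = mex{2,2,2,1,1} = 0
G(12) = mex{3,2,2,2,1} = 0
G(13) = mex{0,3,2,2,2} = 1
G(14) = mex{0,0,3,2,2} = 1
G(15) = mex{0,0,0,3,2} = 1
G(16) = mex{1,0,0,0,3} = 2
G(17) = mex{1,1,0,0,0} = 2
G(18) = mex{1,1,1,0,0} = 2
G_A(18) = 2.
Stack B, S = {2, 5, 7}:
n :  0  1  2  3  4  5  6  7  8  9 10 11 12 13 14 15 16 17
G :  0  0  1  1  0  2  1  3  2  2  0  3  1  0  0  1  1  2
G_B(17) = 2.
Stack C, S = {1, 2, 3, 4, 6}:
n :  0  1  2  3  4  5  6  7  8  9 10 11 12 13 14 15 16 17
G :  0  1  2  3  4  0  1  2  3  4  0  1  2  3  4  0  1  2
G_C(17) = 2.
Combined Grundy value = 2 ⊕ 2 ⊕ 2 = 2.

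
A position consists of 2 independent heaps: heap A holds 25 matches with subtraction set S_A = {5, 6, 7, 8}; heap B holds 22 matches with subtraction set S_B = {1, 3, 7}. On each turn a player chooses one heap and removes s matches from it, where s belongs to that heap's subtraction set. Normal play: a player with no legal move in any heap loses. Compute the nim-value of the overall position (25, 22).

Heap A, S = {5, 6, 7, 8}:
n :  0  1  2  3  4  5  6  7  8  9 10 11 12 13 14 15 16 17 18 19 20 21 22 23 24 25
G :  0  0  0  0  0  1  1  1  1  1  2  2  2  0  0  0  0  0  1  1  1  1  1  2  2  2
G_A(25) = 2.
Heap B, S = {1, 3, 7}:
n :  0  1  2  3  4  5  6  7  8  9 10 11 12 13 14 15 16 17 18 19 20 21 22
G :  0  1  0  1  0  1  0  1  0  1  0  1  0  1  0  1  0  1  0  1  0  1  0
G_B(22) = 0.
Combined Grundy value = 2 ⊕ 0 = 2.

2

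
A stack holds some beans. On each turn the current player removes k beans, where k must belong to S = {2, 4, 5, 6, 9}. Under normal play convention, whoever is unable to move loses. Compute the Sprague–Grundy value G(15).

G(0) = 0
G(1) = mex{} = 0
G(2) = mex{0} = 1
G(3) = mex{0} = 1
G(4) = mex{1,0} = 2
G(5) = mex{1,0,0} = 2
G(6) = mex{2,1,0,0} = 3
G(7) = mex{2,1,1,0} = 3
G(8) = mex{3,2,1,1} = 0
G(9) = mex{3,2,2,1,0} = 4
G(10) = mex{0,3,2,2,0} = 1
G(11) = mex{4,3,3,2,1} = 0
G(12) = mex{1,0,3,3,1} = 2
G(13) = mex{0,4,0,3,2} = 1
G(14) = mex{2,1,4,0,2} = 3
G(15) = mex{1,0,1,4,3} = 2

2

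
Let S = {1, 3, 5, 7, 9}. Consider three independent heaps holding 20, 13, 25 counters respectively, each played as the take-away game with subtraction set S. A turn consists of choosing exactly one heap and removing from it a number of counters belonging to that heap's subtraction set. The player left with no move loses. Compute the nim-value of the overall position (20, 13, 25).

0

All heaps use S = {1, 3, 5, 7, 9}:
G(0) = 0
G(1) = mex{0} = 1
G(2) = mex{1} = 0
G(3) = mex{0,0} = 1
G(4) = mex{1,1} = 0
G(5) = mex{0,0,0} = 1
G(6) = mex{1,1,1} = 0
G(7) = mex{0,0,0,0} = 1
G(8) = mex{1,1,1,1} = 0
G(9) = mex{0,0,0,0,0} = 1
G(10) = mex{1,1,1,1,1} = 0
G(11) = mex{0,0,0,0,0} = 1
G(12) = mex{1,1,1,1,1} = 0
G(13) = mex{0,0,0,0,0} = 1
G(14) = mex{1,1,1,1,1} = 0
G(15) = mex{0,0,0,0,0} = 1
G(16) = mex{1,1,1,1,1} = 0
G(17) = mex{0,0,0,0,0} = 1
G(18) = mex{1,1,1,1,1} = 0
G(19) = mex{0,0,0,0,0} = 1
G(20) = mex{1,1,1,1,1} = 0
G(21) = mex{0,0,0,0,0} = 1
G(22) = mex{1,1,1,1,1} = 0
G(23) = mex{0,0,0,0,0} = 1
G(24) = mex{1,1,1,1,1} = 0
G(25) = mex{0,0,0,0,0} = 1
Heap A: G(20) = 0.
Heap B: G(13) = 1.
Heap C: G(25) = 1.
Combined Grundy value = 0 ⊕ 1 ⊕ 1 = 0.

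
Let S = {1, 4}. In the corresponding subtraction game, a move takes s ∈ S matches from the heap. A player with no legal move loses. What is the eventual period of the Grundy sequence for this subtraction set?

5

G(0) = 0
G(1) = mex{0} = 1
G(2) = mex{1} = 0
G(3) = mex{0} = 1
G(4) = mex{1,0} = 2
G(5) = mex{2,1} = 0
G(6) = mex{0,0} = 1
G(7) = mex{1,1} = 0
G(8) = mex{0,2} = 1
G(9) = mex{1,0} = 2
G(10) = mex{2,1} = 0
G(11) = mex{0,0} = 1
G(12) = mex{1,1} = 0
G(13) = mex{0,2} = 1
G(14) = mex{1,0} = 2
G(n+5) = G(n) holds for n = 0,…,3 (a full window of length max(S) = 4), so the sequence is purely periodic with period 5.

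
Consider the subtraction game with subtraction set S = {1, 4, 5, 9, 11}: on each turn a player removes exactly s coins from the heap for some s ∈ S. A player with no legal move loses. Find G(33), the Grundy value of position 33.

1

G(0) = 0
G(1) = mex{0} = 1
G(2) = mex{1} = 0
G(3) = mex{0} = 1
G(4) = mex{1,0} = 2
G(5) = mex{2,1,0} = 3
G(6) = mex{3,0,1} = 2
G(7) = mex{2,1,0} = 3
G(8) = mex{3,2,1} = 0
G(9) = mex{0,3,2,0} = 1
G(10) = mex{1,2,3,1} = 0
G(11) = mex{0,3,2,0,0} = 1
G(12) = mex{1,0,3,1,1} = 2
G(13) = mex{2,1,0,2,0} = 3
G(14) = mex{3,0,1,3,1} = 2
G(15) = mex{2,1,0,2,2} = 3
G(16) = mex{3,2,1,3,3} = 0
G(17) = mex{0,3,2,0,2} = 1
G(18) = mex{1,2,3,1,3} = 0
G(19) = mex{0,3,2,0,0} = 1
G(20) = mex{1,0,3,1,1} = 2
G(21) = mex{2,1,0,2,0} = 3
G(22) = mex{3,0,1,3,1} = 2
G(23) = mex{2,1,0,2,2} = 3
G(24) = mex{3,2,1,3,3} = 0
G(25) = mex{0,3,2,0,2} = 1
G(26) = mex{1,2,3,1,3} = 0
G(27) = mex{0,3,2,0,0} = 1
G(28) = mex{1,0,3,1,1} = 2
G(29) = mex{2,1,0,2,0} = 3
G(30) = mex{3,0,1,3,1} = 2
G(31) = mex{2,1,0,2,2} = 3
G(32) = mex{3,2,1,3,3} = 0
G(33) = mex{0,3,2,0,2} = 1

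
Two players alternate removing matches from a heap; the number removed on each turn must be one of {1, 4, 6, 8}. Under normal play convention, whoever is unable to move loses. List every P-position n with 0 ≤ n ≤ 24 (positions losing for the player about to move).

n :  0  1  2  3  4  5  6  7  8  9 10 11 12 13 14 15 16 17 18 19 20 21 22 23 24
G :  0  1  0  1  2  0  1  0  1  2  3  2  0  1  0  1  2  0  1  0  1  2  3  2  0
P-positions are exactly the n with G(n) = 0.

0, 2, 5, 7, 12, 14, 17, 19, 24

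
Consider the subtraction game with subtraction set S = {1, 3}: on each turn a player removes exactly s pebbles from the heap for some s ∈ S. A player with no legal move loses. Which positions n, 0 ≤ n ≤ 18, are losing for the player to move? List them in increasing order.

0, 2, 4, 6, 8, 10, 12, 14, 16, 18

G(0) = 0
G(1) = mex{0} = 1
G(2) = mex{1} = 0
G(3) = mex{0,0} = 1
G(4) = mex{1,1} = 0
G(5) = mex{0,0} = 1
G(6) = mex{1,1} = 0
G(7) = mex{0,0} = 1
G(8) = mex{1,1} = 0
G(9) = mex{0,0} = 1
G(10) = mex{1,1} = 0
G(11) = mex{0,0} = 1
G(12) = mex{1,1} = 0
G(13) = mex{0,0} = 1
G(14) = mex{1,1} = 0
G(15) = mex{0,0} = 1
G(16) = mex{1,1} = 0
G(17) = mex{0,0} = 1
G(18) = mex{1,1} = 0
P-positions are exactly the n with G(n) = 0.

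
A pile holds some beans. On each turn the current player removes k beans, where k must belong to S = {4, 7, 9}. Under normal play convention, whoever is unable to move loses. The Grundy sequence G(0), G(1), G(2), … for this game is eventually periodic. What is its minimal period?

G(0) = 0
G(1) = mex{} = 0
G(2) = mex{} = 0
G(3) = mex{} = 0
G(4) = mex{0} = 1
G(5) = mex{0} = 1
G(6) = mex{0} = 1
G(7) = mex{0,0} = 1
G(8) = mex{1,0} = 2
G(9) = mex{1,0,0} = 2
G(10) = mex{1,0,0} = 2
G(11) = mex{1,1,0} = 2
G(12) = mex{2,1,0} = 3
G(13) = mex{2,1,1} = 0
G(14) = mex{2,1,1} = 0
G(15) = mex{2,2,1} = 0
G(16) = mex{3,2,1} = 0
G(17) = mex{0,2,2} = 1
G(18) = mex{0,2,2} = 1
G(19) = mex{0,3,2} = 1
G(20) = mex{0,0,2} = 1
G(21) = mex{1,0,3} = 2
G(22) = mex{1,0,0} = 2
G(23) = mex{1,0,0} = 2
G(24) = mex{1,1,0} = 2
G(25) = mex{2,1,0} = 3
G(26) = mex{2,1,1} = 0
G(27) = mex{2,1,1} = 0
G(n+13) = G(n) holds for n = 0,…,8 (a full window of length max(S) = 9), so the sequence is purely periodic with period 13.

13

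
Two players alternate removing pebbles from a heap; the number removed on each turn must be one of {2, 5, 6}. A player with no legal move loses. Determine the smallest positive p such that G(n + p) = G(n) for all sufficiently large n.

n :  0  1  2  3  4  5  6  7  8  9 10 11 12 13 14 15 16 17 18 19 20 21 22 23
G :  0  0  1  1  0  2  1  3  0  2  1  0  0  1  1  0  2  1  3  0  2  1  0  0
G(n+11) = G(n) holds for n = 0,…,5 (a full window of length max(S) = 6), so the sequence is purely periodic with period 11.

11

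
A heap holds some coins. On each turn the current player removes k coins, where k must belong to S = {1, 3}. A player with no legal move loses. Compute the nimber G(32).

0

G(0) = 0
G(1) = mex{0} = 1
G(2) = mex{1} = 0
G(3) = mex{0,0} = 1
G(4) = mex{1,1} = 0
G(5) = mex{0,0} = 1
G(6) = mex{1,1} = 0
G(7) = mex{0,0} = 1
G(8) = mex{1,1} = 0
G(9) = mex{0,0} = 1
G(10) = mex{1,1} = 0
G(11) = mex{0,0} = 1
G(12) = mex{1,1} = 0
G(13) = mex{0,0} = 1
G(14) = mex{1,1} = 0
G(15) = mex{0,0} = 1
G(16) = mex{1,1} = 0
G(17) = mex{0,0} = 1
G(18) = mex{1,1} = 0
G(19) = mex{0,0} = 1
G(20) = mex{1,1} = 0
G(21) = mex{0,0} = 1
G(22) = mex{1,1} = 0
G(23) = mex{0,0} = 1
G(24) = mex{1,1} = 0
G(25) = mex{0,0} = 1
G(26) = mex{1,1} = 0
G(27) = mex{0,0} = 1
G(28) = mex{1,1} = 0
G(29) = mex{0,0} = 1
G(30) = mex{1,1} = 0
G(31) = mex{0,0} = 1
G(32) = mex{1,1} = 0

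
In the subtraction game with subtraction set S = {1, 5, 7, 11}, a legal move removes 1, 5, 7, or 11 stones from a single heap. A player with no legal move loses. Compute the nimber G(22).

0

G(0) = 0
G(1) = mex{0} = 1
G(2) = mex{1} = 0
G(3) = mex{0} = 1
G(4) = mex{1} = 0
G(5) = mex{0,0} = 1
G(6) = mex{1,1} = 0
G(7) = mex{0,0,0} = 1
G(8) = mex{1,1,1} = 0
G(9) = mex{0,0,0} = 1
G(10) = mex{1,1,1} = 0
G(11) = mex{0,0,0,0} = 1
G(12) = mex{1,1,1,1} = 0
G(13) = mex{0,0,0,0} = 1
G(14) = mex{1,1,1,1} = 0
G(15) = mex{0,0,0,0} = 1
G(16) = mex{1,1,1,1} = 0
G(17) = mex{0,0,0,0} = 1
G(18) = mex{1,1,1,1} = 0
G(19) = mex{0,0,0,0} = 1
G(20) = mex{1,1,1,1} = 0
G(21) = mex{0,0,0,0} = 1
G(22) = mex{1,1,1,1} = 0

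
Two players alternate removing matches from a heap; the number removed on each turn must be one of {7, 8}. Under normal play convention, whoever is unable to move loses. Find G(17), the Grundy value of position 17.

0

G(0) = 0
G(1) = mex{} = 0
G(2) = mex{} = 0
G(3) = mex{} = 0
G(4) = mex{} = 0
G(5) = mex{} = 0
G(6) = mex{} = 0
G(7) = mex{0} = 1
G(8) = mex{0,0} = 1
G(9) = mex{0,0} = 1
G(10) = mex{0,0} = 1
G(11) = mex{0,0} = 1
G(12) = mex{0,0} = 1
G(13) = mex{0,0} = 1
G(14) = mex{1,0} = 2
G(15) = mex{1,1} = 0
G(16) = mex{1,1} = 0
G(17) = mex{1,1} = 0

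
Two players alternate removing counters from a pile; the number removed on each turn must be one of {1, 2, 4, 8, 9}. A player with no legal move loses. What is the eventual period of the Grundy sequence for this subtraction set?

G(0) = 0
G(1) = mex{0} = 1
G(2) = mex{1,0} = 2
G(3) = mex{2,1} = 0
G(4) = mex{0,2,0} = 1
G(5) = mex{1,0,1} = 2
G(6) = mex{2,1,2} = 0
G(7) = mex{0,2,0} = 1
G(8) = mex{1,0,1,0} = 2
G(9) = mex{2,1,2,1,0} = 3
G(10) = mex{3,2,0,2,1} = 4
G(11) = mex{4,3,1,0,2} = 5
G(12) = mex{5,4,2,1,0} = 3
G(13) = mex{3,5,3,2,1} = 0
G(14) = mex{0,3,4,0,2} = 1
G(15) = mex{1,0,5,1,0} = 2
G(16) = mex{2,1,3,2,1} = 0
G(17) = mex{0,2,0,3,2} = 1
G(18) = mex{1,0,1,4,3} = 2
G(19) = mex{2,1,2,5,4} = 0
G(20) = mex{0,2,0,3,5} = 1
G(21) = mex{1,0,1,0,3} = 2
G(22) = mex{2,1,2,1,0} = 3
G(23) = mex{3,2,0,2,1} = 4
G(24) = mex{4,3,1,0,2} = 5
G(25) = mex{5,4,2,1,0} = 3
G(26) = mex{3,5,3,2,1} = 0
G(27) = mex{0,3,4,0,2} = 1
G(n+13) = G(n) holds for n = 0,…,8 (a full window of length max(S) = 9), so the sequence is purely periodic with period 13.

13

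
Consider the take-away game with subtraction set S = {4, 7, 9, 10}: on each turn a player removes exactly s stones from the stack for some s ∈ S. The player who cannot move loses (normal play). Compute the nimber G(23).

2

G(0) = 0
G(1) = mex{} = 0
G(2) = mex{} = 0
G(3) = mex{} = 0
G(4) = mex{0} = 1
G(5) = mex{0} = 1
G(6) = mex{0} = 1
G(7) = mex{0,0} = 1
G(8) = mex{1,0} = 2
G(9) = mex{1,0,0} = 2
G(10) = mex{1,0,0,0} = 2
G(11) = mex{1,1,0,0} = 2
G(12) = mex{2,1,0,0} = 3
G(13) = mex{2,1,1,0} = 3
G(14) = mex{2,1,1,1} = 0
G(15) = mex{2,2,1,1} = 0
G(16) = mex{3,2,1,1} = 0
G(17) = mex{3,2,2,1} = 0
G(18) = mex{0,2,2,2} = 1
G(19) = mex{0,3,2,2} = 1
G(20) = mex{0,3,2,2} = 1
G(21) = mex{0,0,3,2} = 1
G(22) = mex{1,0,3,3} = 2
G(23) = mex{1,0,0,3} = 2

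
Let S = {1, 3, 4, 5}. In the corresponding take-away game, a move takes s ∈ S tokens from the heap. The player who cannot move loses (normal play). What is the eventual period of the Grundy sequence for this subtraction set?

8

n :  0  1  2  3  4  5  6  7  8  9 10 11 12 13 14 15 16 17
G :  0  1  0  1  2  3  2  3  0  1  0  1  2  3  2  3  0  1
G(n+8) = G(n) holds for n = 0,…,4 (a full window of length max(S) = 5), so the sequence is purely periodic with period 8.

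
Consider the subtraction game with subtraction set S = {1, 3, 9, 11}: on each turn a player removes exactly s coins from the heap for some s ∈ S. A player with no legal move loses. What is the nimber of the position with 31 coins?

1

G(0) = 0
G(1) = mex{0} = 1
G(2) = mex{1} = 0
G(3) = mex{0,0} = 1
G(4) = mex{1,1} = 0
G(5) = mex{0,0} = 1
G(6) = mex{1,1} = 0
G(7) = mex{0,0} = 1
G(8) = mex{1,1} = 0
G(9) = mex{0,0,0} = 1
G(10) = mex{1,1,1} = 0
G(11) = mex{0,0,0,0} = 1
G(12) = mex{1,1,1,1} = 0
G(13) = mex{0,0,0,0} = 1
G(14) = mex{1,1,1,1} = 0
G(15) = mex{0,0,0,0} = 1
G(16) = mex{1,1,1,1} = 0
G(17) = mex{0,0,0,0} = 1
G(18) = mex{1,1,1,1} = 0
G(19) = mex{0,0,0,0} = 1
G(20) = mex{1,1,1,1} = 0
G(21) = mex{0,0,0,0} = 1
G(22) = mex{1,1,1,1} = 0
G(23) = mex{0,0,0,0} = 1
G(24) = mex{1,1,1,1} = 0
G(25) = mex{0,0,0,0} = 1
G(26) = mex{1,1,1,1} = 0
G(27) = mex{0,0,0,0} = 1
G(28) = mex{1,1,1,1} = 0
G(29) = mex{0,0,0,0} = 1
G(30) = mex{1,1,1,1} = 0
G(31) = mex{0,0,0,0} = 1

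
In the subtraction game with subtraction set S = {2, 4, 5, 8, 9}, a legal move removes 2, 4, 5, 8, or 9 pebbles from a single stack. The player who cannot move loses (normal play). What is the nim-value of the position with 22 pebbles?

1

n :  0  1  2  3  4  5  6  7  8  9 10 11 12 13 14 15 16 17 18 19 20 21 22
G :  0  0  1  1  2  2  3  0  4  1  5  2  3  0  0  1  1  2  2  3  0  4  1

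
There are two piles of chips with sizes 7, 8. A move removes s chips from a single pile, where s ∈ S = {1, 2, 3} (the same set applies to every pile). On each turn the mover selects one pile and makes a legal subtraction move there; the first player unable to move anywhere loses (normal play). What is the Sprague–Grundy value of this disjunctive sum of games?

3

All piles use S = {1, 2, 3}:
G(0) = 0
G(1) = mex{0} = 1
G(2) = mex{1,0} = 2
G(3) = mex{2,1,0} = 3
G(4) = mex{3,2,1} = 0
G(5) = mex{0,3,2} = 1
G(6) = mex{1,0,3} = 2
G(7) = mex{2,1,0} = 3
G(8) = mex{3,2,1} = 0
Pile A: G(7) = 3.
Pile B: G(8) = 0.
Combined Grundy value = 3 ⊕ 0 = 3.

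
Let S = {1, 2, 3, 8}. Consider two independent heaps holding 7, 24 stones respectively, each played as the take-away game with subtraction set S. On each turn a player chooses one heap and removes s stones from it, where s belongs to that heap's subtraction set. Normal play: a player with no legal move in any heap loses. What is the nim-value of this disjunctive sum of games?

1

All heaps use S = {1, 2, 3, 8}:
G(0) = 0
G(1) = mex{0} = 1
G(2) = mex{1,0} = 2
G(3) = mex{2,1,0} = 3
G(4) = mex{3,2,1} = 0
G(5) = mex{0,3,2} = 1
G(6) = mex{1,0,3} = 2
G(7) = mex{2,1,0} = 3
G(8) = mex{3,2,1,0} = 4
G(9) = mex{4,3,2,1} = 0
G(10) = mex{0,4,3,2} = 1
G(11) = mex{1,0,4,3} = 2
G(12) = mex{2,1,0,0} = 3
G(13) = mex{3,2,1,1} = 0
G(14) = mex{0,3,2,2} = 1
G(15) = mex{1,0,3,3} = 2
G(16) = mex{2,1,0,4} = 3
G(17) = mex{3,2,1,0} = 4
G(18) = mex{4,3,2,1} = 0
G(19) = mex{0,4,3,2} = 1
G(20) = mex{1,0,4,3} = 2
G(21) = mex{2,1,0,0} = 3
G(22) = mex{3,2,1,1} = 0
G(23) = mex{0,3,2,2} = 1
G(24) = mex{1,0,3,3} = 2
Heap A: G(7) = 3.
Heap B: G(24) = 2.
Combined Grundy value = 3 ⊕ 2 = 1.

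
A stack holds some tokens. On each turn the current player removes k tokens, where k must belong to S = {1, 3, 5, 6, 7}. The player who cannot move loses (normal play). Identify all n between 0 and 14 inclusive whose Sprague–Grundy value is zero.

0, 2, 4, 12, 14

n :  0  1  2  3  4  5  6  7  8  9 10 11 12 13 14
G :  0  1  0  1  0  1  2  3  2  3  2  3  0  1  0
P-positions are exactly the n with G(n) = 0.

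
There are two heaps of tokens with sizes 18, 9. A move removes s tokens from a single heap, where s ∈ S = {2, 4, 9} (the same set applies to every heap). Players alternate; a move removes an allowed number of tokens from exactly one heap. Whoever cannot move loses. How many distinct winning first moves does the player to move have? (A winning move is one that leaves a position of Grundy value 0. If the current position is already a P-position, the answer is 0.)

4

All heaps use S = {2, 4, 9}:
G(0) = 0
G(1) = mex{} = 0
G(2) = mex{0} = 1
G(3) = mex{0} = 1
G(4) = mex{1,0} = 2
G(5) = mex{1,0} = 2
G(6) = mex{2,1} = 0
G(7) = mex{2,1} = 0
G(8) = mex{0,2} = 1
G(9) = mex{0,2,0} = 1
G(10) = mex{1,0,0} = 2
G(11) = mex{1,0,1} = 2
G(12) = mex{2,1,1} = 0
G(13) = mex{2,1,2} = 0
G(14) = mex{0,2,2} = 1
G(15) = mex{0,2,0} = 1
G(16) = mex{1,0,0} = 2
G(17) = mex{1,0,1} = 2
G(18) = mex{2,1,1} = 0
Heap A: G(18) = 0.
Heap B: G(9) = 1.
Combined Grundy value = 0 ⊕ 1 = 1.
A winning move leaves total XOR = 0, i.e. changes one component's Grundy value g to g ⊕ X where X is the current total.
Heap A: need g' = 0⊕1 = 1. Options: 18−2→G=2, 18−4→G=1, 18−9→G=1. Hits: 2.
Heap B: need g' = 1⊕1 = 0. Options: 9−2→G=0, 9−4→G=2, 9−9→G=0. Hits: 2.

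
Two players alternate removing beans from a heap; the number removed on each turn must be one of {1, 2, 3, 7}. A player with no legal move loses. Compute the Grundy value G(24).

0

G(0) = 0
G(1) = mex{0} = 1
G(2) = mex{1,0} = 2
G(3) = mex{2,1,0} = 3
G(4) = mex{3,2,1} = 0
G(5) = mex{0,3,2} = 1
G(6) = mex{1,0,3} = 2
G(7) = mex{2,1,0,0} = 3
G(8) = mex{3,2,1,1} = 0
G(9) = mex{0,3,2,2} = 1
G(10) = mex{1,0,3,3} = 2
G(11) = mex{2,1,0,0} = 3
G(12) = mex{3,2,1,1} = 0
G(13) = mex{0,3,2,2} = 1
G(14) = mex{1,0,3,3} = 2
G(15) = mex{2,1,0,0} = 3
G(16) = mex{3,2,1,1} = 0
G(17) = mex{0,3,2,2} = 1
G(18) = mex{1,0,3,3} = 2
G(19) = mex{2,1,0,0} = 3
G(20) = mex{3,2,1,1} = 0
G(21) = mex{0,3,2,2} = 1
G(22) = mex{1,0,3,3} = 2
G(23) = mex{2,1,0,0} = 3
G(24) = mex{3,2,1,1} = 0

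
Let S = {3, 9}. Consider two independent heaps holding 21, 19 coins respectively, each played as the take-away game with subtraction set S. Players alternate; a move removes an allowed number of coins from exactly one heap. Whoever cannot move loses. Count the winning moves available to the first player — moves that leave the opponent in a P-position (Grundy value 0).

4

All heaps use S = {3, 9}:
n :  0  1  2  3  4  5  6  7  8  9 10 11 12 13 14 15 16 17 18 19 20 21
G :  0  0  0  1  1  1  0  0  0  1  1  1  0  0  0  1  1  1  0  0  0  1
Heap A: G(21) = 1.
Heap B: G(19) = 0.
Combined Grundy value = 1 ⊕ 0 = 1.
A winning move leaves total XOR = 0, i.e. changes one component's Grundy value g to g ⊕ X where X is the current total.
Heap A: need g' = 1⊕1 = 0. Options: 21−3→G=0, 21−9→G=0. Hits: 2.
Heap B: need g' = 0⊕1 = 1. Options: 19−3→G=1, 19−9→G=1. Hits: 2.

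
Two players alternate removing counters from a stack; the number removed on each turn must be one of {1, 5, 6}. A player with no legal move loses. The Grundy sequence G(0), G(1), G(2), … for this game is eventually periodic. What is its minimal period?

n :  0  1  2  3  4  5  6  7  8  9 10 11 12 13 14 15 16 17 18 19 20 21 22 23
G :  0  1  0  1  0  1  2  3  2  3  2  0  1  0  1  0  1  2  3  2  3  2  0  1
G(n+11) = G(n) holds for n = 0,…,5 (a full window of length max(S) = 6), so the sequence is purely periodic with period 11.

11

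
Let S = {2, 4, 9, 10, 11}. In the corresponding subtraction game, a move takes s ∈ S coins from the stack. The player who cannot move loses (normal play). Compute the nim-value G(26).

0

n :  0  1  2  3  4  5  6  7  8  9 10 11 12 13 14 15 16 17 18 19 20 21 22 23 24 25 26
G :  0  0  1  1  2  2  0  0  1  1  2  2  3  0  0  1  1  2  2  0  0  1  1  2  2  3  0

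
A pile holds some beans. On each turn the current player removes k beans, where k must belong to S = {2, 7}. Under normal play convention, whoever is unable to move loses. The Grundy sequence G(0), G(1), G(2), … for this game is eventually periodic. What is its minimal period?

n :  0  1  2  3  4  5  6  7  8  9 10 11 12 13 14 15 16 17 18 19
G :  0  0  1  1  0  0  1  1  2  0  0  1  1  0  0  1  1  2  0  0
G(n+9) = G(n) holds for n = 0,…,6 (a full window of length max(S) = 7), so the sequence is purely periodic with period 9.

9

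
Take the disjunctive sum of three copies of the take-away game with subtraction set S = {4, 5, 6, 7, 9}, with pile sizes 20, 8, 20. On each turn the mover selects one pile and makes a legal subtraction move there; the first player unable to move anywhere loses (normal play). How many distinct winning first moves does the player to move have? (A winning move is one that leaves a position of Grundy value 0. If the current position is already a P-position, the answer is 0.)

All piles use S = {4, 5, 6, 7, 9}:
n :  0  1  2  3  4  5  6  7  8  9 10 11 12 13 14 15 16 17 18 19 20
G :  0  0  0  0  1  1  1  1  2  2  2  2  3  0  0  0  0  1  1  1  1
Pile A: G(20) = 1.
Pile B: G(8) = 2.
Pile C: G(20) = 1.
Combined Grundy value = 1 ⊕ 2 ⊕ 1 = 2.
A winning move leaves total XOR = 0, i.e. changes one component's Grundy value g to g ⊕ X where X is the current total.
Pile A: need g' = 1⊕2 = 3. Options: 20−4→G=0, 20−5→G=0, 20−6→G=0, 20−7→G=0, 20−9→G=2. Hits: 0.
Pile B: need g' = 2⊕2 = 0. Options: 8−4→G=1, 8−5→G=0, 8−6→G=0, 8−7→G=0. Hits: 3.
Pile C: need g' = 1⊕2 = 3. Options: 20−4→G=0, 20−5→G=0, 20−6→G=0, 20−7→G=0, 20−9→G=2. Hits: 0.

3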